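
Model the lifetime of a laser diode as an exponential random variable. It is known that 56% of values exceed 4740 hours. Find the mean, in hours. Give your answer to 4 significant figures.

e^(−λ·4740) = 0.56 ⇒ λ = −ln(0.56)/4740 = 0.000122325.
Mean = 1/λ = 8174.97 hours.

8175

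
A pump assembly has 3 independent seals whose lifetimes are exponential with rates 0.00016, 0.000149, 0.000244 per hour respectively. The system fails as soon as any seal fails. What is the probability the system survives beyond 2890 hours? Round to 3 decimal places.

The time to first failure is exponential with rate Σλ = 0.00016 + 0.000149 + 0.000244 = 0.000553.
P(min > 2890) = e^(−0.000553·2890) = e^(−1.5982) ≈ 0.202.

0.202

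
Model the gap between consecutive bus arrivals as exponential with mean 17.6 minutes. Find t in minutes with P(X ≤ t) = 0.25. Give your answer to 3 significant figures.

The rate is λ = 1/17.6 = 0.0568182 per minute.
Set 1 − e^(−λt) = 0.25, so t = −ln(0.75)/λ = 0.28768/0.0568182 ≈ 5.0632 minutes.

5.06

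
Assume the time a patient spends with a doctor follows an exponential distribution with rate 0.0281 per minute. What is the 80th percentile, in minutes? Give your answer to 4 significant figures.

57.28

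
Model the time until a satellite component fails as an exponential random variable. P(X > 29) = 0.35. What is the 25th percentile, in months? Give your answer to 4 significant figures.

7.947

e^(−λ·29) = 0.35 ⇒ λ = −ln(0.35)/29 = 0.0362008.
25th percentile: 1 − e^(−λt) = 0.25, t = −ln(0.75)/λ = 7.94685 months.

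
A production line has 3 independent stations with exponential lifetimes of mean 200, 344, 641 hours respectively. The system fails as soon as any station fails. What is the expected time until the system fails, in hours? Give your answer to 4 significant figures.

105.6

The first failure time is exponential with rate Σλ_i = 1/200 + 1/344 + 1/641 = 0.00946704 per hour.
E[min] = 1/Σλ = 1/0.00946704 = 105.63 hours.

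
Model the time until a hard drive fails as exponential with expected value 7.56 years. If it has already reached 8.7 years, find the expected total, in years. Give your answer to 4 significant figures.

16.26

The rate is λ = 1/7.56 = 0.132275 per year.
By memorylessness, E[X | X > 8.7] = 8.7 + 1/λ = 8.7 + 7.56 = 16.26 years.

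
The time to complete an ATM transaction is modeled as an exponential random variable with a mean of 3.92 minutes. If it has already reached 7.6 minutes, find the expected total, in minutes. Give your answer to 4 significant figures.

The rate is λ = 1/3.92 = 0.255102 per minute.
By memorylessness, E[X | X > 7.6] = 7.6 + 1/λ = 7.6 + 3.92 = 11.52 minutes.

11.52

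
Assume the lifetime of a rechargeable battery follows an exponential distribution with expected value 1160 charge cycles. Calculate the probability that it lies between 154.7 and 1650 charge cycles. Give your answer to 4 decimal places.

0.6340

The rate is λ = 1/1160 = 0.000862069 per charge cycle.
P(154.7 < X < 1650) = e^(−λ·154.7) − e^(−λ·1650) = 0.87515 − 0.24113 ≈ 0.6340.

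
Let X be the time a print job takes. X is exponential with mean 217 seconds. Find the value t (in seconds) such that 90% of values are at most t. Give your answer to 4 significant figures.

The rate is λ = 1/217 = 0.00460829 per second.
Set 1 − e^(−λt) = 0.9, so t = −ln(0.1)/λ = 2.3026/0.00460829 ≈ 499.661 seconds.

499.7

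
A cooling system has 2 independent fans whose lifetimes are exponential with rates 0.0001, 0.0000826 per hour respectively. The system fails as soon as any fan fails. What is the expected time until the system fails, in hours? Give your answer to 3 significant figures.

5480

The time to first failure is exponential with rate Σλ = 0.0001 + 0.0000826 = 0.0001826.
E[min] = 1/Σλ = 1/0.0001826 = 5476.45 hours.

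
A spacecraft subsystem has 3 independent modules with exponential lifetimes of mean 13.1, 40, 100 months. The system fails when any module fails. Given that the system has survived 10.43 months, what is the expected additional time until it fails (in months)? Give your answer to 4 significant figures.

8.982

First-failure rate Σλ = 1/13.1 + 1/40 + 1/100 = 0.111336.
By memorylessness the expected residual is 1/Σλ = 8.98183 months, regardless of the 10.43 already elapsed.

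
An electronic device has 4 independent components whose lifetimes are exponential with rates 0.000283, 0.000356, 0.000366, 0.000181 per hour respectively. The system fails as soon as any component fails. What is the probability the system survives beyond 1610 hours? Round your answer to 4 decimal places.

The time to first failure is exponential with rate Σλ = 0.000283 + 0.000356 + 0.000366 + 0.000181 = 0.001186.
P(min > 1610) = e^(−0.001186·1610) = e^(−1.9095) ≈ 0.1482.

0.1482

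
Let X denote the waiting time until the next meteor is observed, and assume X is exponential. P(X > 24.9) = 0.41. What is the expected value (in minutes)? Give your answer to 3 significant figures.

27.9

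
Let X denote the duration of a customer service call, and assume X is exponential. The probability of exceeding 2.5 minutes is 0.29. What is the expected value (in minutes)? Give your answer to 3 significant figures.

2.02

e^(−λ·2.5) = 0.29 ⇒ λ = −ln(0.29)/2.5 = 0.49515.
Mean = 1/λ = 2.01959 minutes.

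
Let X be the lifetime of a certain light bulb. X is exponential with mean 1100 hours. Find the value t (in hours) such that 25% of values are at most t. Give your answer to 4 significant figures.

The rate is λ = 1/1100 = 0.000909091 per hour.
Set 1 − e^(−λt) = 0.25, so t = −ln(0.75)/λ = 0.28768/0.000909091 ≈ 316.45 hours.

316.5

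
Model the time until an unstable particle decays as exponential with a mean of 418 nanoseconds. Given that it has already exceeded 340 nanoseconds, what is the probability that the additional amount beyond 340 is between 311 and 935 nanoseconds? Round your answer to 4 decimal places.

0.3684

The rate is λ = 1/418 = 0.00239234 per nanosecond.
Memoryless: the residual past 340 is again Exp(λ).
P(311 < residual < 935) = e^(−λ·311) − e^(−λ·935) = 0.47520 − 0.10680 ≈ 0.3684.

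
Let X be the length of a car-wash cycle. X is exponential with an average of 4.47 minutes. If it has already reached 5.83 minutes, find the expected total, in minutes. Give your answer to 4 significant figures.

The rate is λ = 1/4.47 = 0.223714 per minute.
By memorylessness, E[X | X > 5.83] = 5.83 + 1/λ = 5.83 + 4.47 = 10.3 minutes.

10.30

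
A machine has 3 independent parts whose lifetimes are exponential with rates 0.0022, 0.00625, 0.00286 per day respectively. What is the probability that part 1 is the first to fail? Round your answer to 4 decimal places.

0.1945

The time to first failure is exponential with rate Σλ = 0.0022 + 0.00625 + 0.00286 = 0.01131.
P(part 1 first) = λ_1/Σλ = 0.0022/0.01131 ≈ 0.1945.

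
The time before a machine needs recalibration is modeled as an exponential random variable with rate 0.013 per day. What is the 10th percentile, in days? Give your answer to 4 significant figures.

Set 1 − e^(−λt) = 0.1, so t = −ln(0.9)/λ = 0.10536/0.013 ≈ 8.10466 days.

8.105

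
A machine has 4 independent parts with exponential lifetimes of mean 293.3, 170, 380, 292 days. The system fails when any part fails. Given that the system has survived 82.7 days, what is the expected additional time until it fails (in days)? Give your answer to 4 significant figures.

First-failure rate Σλ = 1/293.3 + 1/170 + 1/380 + 1/292 = 0.0153481.
By memorylessness the expected residual is 1/Σλ = 65.1548 days, regardless of the 82.7 already elapsed.

65.15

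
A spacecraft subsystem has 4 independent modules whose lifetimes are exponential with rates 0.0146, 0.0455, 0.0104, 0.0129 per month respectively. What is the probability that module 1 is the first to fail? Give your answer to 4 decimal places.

0.1751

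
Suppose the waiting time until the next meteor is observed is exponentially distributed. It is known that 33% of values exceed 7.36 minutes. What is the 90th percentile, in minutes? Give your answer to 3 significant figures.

e^(−λ·7.36) = 0.33 ⇒ λ = −ln(0.33)/7.36 = 0.150634.
90th percentile: 1 − e^(−λt) = 0.9, t = −ln(0.1)/λ = 15.286 minutes.

15.3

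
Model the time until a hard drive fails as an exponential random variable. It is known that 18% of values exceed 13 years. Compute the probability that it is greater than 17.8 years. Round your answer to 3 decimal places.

e^(−λ·13) = 0.18 ⇒ λ = −ln(0.18)/13 = 0.131908.
P(X > 17.8) = e^(−0.131908·17.8) = e^(−2.348) ≈ 0.096.

0.096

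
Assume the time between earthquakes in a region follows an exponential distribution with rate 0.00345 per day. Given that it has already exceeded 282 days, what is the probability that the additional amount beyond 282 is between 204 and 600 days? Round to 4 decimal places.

Memoryless: the residual past 282 is again Exp(λ).
P(204 < residual < 600) = e^(−λ·204) − e^(−λ·600) = 0.49470 − 0.12619 ≈ 0.3685.

0.3685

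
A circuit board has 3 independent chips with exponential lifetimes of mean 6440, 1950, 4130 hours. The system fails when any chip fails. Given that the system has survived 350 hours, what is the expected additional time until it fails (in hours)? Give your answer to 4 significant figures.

First-failure rate Σλ = 1/6440 + 1/1950 + 1/4130 = 0.000910231.
By memorylessness the expected residual is 1/Σλ = 1098.62 hours, regardless of the 350 already elapsed.

1099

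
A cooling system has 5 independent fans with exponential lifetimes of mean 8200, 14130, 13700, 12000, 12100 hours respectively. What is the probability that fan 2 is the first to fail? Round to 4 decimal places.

0.1639

Rates: λ_i = 1/mean_i → 0.000121951, 0.0000707714, 0.0000729927, 0.0000833333, 0.0000826446; Σλ = 0.000431693.
P(fan 2 first) = λ_2/Σλ = 0.0000707714/0.000431693 ≈ 0.1639.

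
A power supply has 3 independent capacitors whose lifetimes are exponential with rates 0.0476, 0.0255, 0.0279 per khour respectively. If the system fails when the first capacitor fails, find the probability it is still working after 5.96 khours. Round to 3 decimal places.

0.548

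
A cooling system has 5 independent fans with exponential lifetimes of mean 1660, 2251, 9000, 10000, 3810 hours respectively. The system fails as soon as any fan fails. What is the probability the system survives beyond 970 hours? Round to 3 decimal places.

0.229

The first failure time is exponential with rate Σλ_i = 1/1660 + 1/2251 + 1/9000 + 1/10000 + 1/3810 = 0.00152023 per hour.
P(min > 970) = e^(−0.00152023·970) = e^(−1.4746) ≈ 0.229.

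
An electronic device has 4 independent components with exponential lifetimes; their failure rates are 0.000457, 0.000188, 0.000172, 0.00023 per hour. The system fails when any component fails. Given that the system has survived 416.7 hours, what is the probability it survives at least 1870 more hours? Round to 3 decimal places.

Time to first failure ~ Exp(Σλ) with Σλ = 0.001047.
By memorylessness, P(T > 416.7+1870 | T > 416.7) = P(T > 1870) = e^(−0.001047·1870) ≈ 0.141.

0.141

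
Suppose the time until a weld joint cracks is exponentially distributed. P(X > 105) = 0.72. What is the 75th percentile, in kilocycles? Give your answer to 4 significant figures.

e^(−λ·105) = 0.72 ⇒ λ = −ln(0.72)/105 = 0.00312861.
75th percentile: 1 − e^(−λt) = 0.75, t = −ln(0.25)/λ = 443.102 kilocycles.

443.1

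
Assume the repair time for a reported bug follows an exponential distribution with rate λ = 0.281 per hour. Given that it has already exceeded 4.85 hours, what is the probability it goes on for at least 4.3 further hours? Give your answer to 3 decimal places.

By the memoryless property, P(X > 4.85+4.3 | X > 4.85) = P(X > 4.3).
P(X > 4.3) = e^(−1.2083) ≈ 0.299.

0.299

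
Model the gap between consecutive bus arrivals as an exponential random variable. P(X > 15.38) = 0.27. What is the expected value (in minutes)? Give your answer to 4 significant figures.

11.75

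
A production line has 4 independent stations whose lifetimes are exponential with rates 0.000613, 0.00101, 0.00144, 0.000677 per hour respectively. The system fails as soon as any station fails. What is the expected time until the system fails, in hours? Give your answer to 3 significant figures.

267

The time to first failure is exponential with rate Σλ = 0.000613 + 0.00101 + 0.00144 + 0.000677 = 0.00374.
E[min] = 1/Σλ = 1/0.00374 = 267.38 hours.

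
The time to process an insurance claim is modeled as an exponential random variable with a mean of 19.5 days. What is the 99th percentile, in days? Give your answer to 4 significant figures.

The rate is λ = 1/19.5 = 0.0512821 per day.
Set 1 − e^(−λt) = 0.99, so t = −ln(0.01)/λ = 4.6052/0.0512821 ≈ 89.8008 days.

89.80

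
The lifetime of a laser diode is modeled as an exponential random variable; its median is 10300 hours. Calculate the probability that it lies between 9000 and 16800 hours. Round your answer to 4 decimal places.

0.2229

For an exponential, median = ln(2)/λ, so λ = ln 2 / 10300 = 0.0000672958 per hour.
P(9000 < X < 16800) = e^(−λ·9000) − e^(−λ·16800) = 0.54571 − 0.32285 ≈ 0.2229.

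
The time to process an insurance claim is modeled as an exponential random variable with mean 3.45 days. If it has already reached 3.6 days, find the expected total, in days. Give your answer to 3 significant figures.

The rate is λ = 1/3.45 = 0.289855 per day.
By memorylessness, E[X | X > 3.6] = 3.6 + 1/λ = 3.6 + 3.45 = 7.05 days.

7.05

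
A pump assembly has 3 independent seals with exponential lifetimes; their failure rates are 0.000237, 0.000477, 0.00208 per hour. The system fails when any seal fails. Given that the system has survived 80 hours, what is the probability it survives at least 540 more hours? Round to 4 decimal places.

Time to first failure ~ Exp(Σλ) with Σλ = 0.002794.
By memorylessness, P(T > 80+540 | T > 80) = P(T > 540) = e^(−0.002794·540) ≈ 0.2212.

0.2212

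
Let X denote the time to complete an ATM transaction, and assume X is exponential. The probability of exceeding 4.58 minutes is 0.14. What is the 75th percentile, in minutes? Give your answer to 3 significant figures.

e^(−λ·4.58) = 0.14 ⇒ λ = −ln(0.14)/4.58 = 0.429282.
75th percentile: 1 − e^(−λt) = 0.75, t = −ln(0.25)/λ = 3.22933 minutes.

3.23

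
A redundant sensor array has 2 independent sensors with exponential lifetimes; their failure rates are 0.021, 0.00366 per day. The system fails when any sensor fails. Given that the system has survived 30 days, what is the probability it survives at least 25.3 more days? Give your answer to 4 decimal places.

0.5359

Time to first failure ~ Exp(Σλ) with Σλ = 0.02466.
By memorylessness, P(T > 30+25.3 | T > 30) = P(T > 25.3) = e^(−0.02466·25.3) ≈ 0.5359.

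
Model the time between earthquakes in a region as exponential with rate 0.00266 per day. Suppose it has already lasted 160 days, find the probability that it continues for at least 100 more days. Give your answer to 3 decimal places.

0.766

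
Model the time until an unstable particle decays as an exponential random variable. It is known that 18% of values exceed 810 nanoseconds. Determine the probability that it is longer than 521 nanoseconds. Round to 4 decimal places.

e^(−λ·810) = 0.18 ⇒ λ = −ln(0.18)/810 = 0.00211704.
P(X > 521) = e^(−0.00211704·521) = e^(−1.103) ≈ 0.3319.

0.3319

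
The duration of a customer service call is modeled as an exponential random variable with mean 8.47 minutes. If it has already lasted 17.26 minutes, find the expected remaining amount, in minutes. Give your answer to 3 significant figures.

8.47

The rate is λ = 1/8.47 = 0.118064 per minute.
By memorylessness, the remaining amount past any threshold is again Exp(λ) with mean 1/λ = 8.47 minutes.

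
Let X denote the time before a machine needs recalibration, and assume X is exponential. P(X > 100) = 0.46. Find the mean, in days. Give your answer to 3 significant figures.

e^(−λ·100) = 0.46 ⇒ λ = −ln(0.46)/100 = 0.00776529.
Mean = 1/λ = 128.778 days.

129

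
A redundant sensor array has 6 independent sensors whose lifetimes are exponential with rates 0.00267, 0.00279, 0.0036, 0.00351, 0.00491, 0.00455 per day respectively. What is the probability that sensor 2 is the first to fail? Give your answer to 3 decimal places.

The time to first failure is exponential with rate Σλ = 0.00267 + 0.00279 + 0.0036 + 0.00351 + 0.00491 + 0.00455 = 0.02203.
P(sensor 2 first) = λ_2/Σλ = 0.00279/0.02203 ≈ 0.127.

0.127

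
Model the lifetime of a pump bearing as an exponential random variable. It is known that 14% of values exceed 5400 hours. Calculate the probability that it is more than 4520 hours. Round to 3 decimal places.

0.193

e^(−λ·5400) = 0.14 ⇒ λ = −ln(0.14)/5400 = 0.000364095.
P(X > 4520) = e^(−0.000364095·4520) = e^(−1.6457) ≈ 0.193.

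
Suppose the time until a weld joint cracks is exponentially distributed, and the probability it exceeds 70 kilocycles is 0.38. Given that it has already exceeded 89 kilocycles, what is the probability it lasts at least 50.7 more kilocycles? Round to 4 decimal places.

0.4962

From e^(−λ·70) = 0.38, λ = −ln(0.38)/70 = 0.0138226.
Memoryless: P(X > 89+50.7 | X > 89) = P(X > 50.7) = e^(−0.0138226·50.7) ≈ 0.4962.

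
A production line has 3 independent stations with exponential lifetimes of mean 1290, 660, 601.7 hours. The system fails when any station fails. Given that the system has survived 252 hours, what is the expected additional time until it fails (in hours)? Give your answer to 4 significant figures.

253.0

First-failure rate Σλ = 1/1290 + 1/660 + 1/601.7 = 0.0039523.
By memorylessness the expected residual is 1/Σλ = 253.017 hours, regardless of the 252 already elapsed.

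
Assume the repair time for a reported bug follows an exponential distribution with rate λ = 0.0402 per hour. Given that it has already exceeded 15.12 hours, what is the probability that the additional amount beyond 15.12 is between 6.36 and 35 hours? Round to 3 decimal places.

Memoryless: the residual past 15.12 is again Exp(λ).
P(6.36 < residual < 35) = e^(−λ·6.36) − e^(−λ·35) = 0.77440 − 0.24488 ≈ 0.530.

0.530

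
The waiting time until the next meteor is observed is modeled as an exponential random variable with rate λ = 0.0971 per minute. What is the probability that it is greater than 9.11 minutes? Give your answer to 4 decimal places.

0.4129

P(X > 9.11) = e^(−λ·9.11) = e^(−0.88458) ≈ 0.4129.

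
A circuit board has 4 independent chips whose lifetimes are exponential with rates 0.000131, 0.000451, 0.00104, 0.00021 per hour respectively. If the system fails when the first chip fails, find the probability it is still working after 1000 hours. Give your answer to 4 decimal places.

0.1601

The time to first failure is exponential with rate Σλ = 0.000131 + 0.000451 + 0.00104 + 0.00021 = 0.001832.
P(min > 1000) = e^(−0.001832·1000) = e^(−1.832) ≈ 0.1601.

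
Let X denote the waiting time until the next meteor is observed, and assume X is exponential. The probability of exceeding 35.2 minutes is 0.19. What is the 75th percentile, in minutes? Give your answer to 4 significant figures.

e^(−λ·35.2) = 0.19 ⇒ λ = −ln(0.19)/35.2 = 0.0471799.
75th percentile: 1 − e^(−λt) = 0.75, t = −ln(0.25)/λ = 29.3832 minutes.

29.38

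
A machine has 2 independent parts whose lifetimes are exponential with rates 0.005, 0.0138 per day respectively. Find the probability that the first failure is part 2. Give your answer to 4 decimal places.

The time to first failure is exponential with rate Σλ = 0.005 + 0.0138 = 0.0188.
P(part 2 first) = λ_2/Σλ = 0.0138/0.0188 ≈ 0.7340.

0.7340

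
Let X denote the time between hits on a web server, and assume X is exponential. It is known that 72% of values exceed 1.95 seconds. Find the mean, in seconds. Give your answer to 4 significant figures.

e^(−λ·1.95) = 0.72 ⇒ λ = −ln(0.72)/1.95 = 0.168464.
Mean = 1/λ = 5.936 seconds.

5.936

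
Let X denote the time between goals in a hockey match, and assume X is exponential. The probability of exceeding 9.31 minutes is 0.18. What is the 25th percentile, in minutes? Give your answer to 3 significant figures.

1.56

e^(−λ·9.31) = 0.18 ⇒ λ = −ln(0.18)/9.31 = 0.184189.
25th percentile: 1 − e^(−λt) = 0.25, t = −ln(0.75)/λ = 1.56189 minutes.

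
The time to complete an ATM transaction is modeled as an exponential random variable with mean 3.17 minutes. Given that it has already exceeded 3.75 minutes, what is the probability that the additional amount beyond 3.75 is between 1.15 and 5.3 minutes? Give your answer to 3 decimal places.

The rate is λ = 1/3.17 = 0.315457 per minute.
Memoryless: the residual past 3.75 is again Exp(λ).
P(1.15 < residual < 5.3) = e^(−λ·1.15) − e^(−λ·5.3) = 0.69574 − 0.18789 ≈ 0.508.

0.508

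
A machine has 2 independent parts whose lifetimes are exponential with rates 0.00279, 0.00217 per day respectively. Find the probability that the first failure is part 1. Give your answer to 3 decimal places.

0.563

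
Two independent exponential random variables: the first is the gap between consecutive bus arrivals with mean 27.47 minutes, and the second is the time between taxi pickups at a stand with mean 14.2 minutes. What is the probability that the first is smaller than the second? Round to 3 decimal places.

0.341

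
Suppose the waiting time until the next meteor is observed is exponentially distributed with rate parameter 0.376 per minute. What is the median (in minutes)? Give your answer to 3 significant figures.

Set 1 − e^(−λt) = 0.5, so t = −ln(0.5)/λ = 0.69315/0.376 ≈ 1.84348 minutes.

1.84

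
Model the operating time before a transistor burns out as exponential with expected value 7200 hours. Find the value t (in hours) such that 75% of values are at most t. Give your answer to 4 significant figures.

The rate is λ = 1/7200 = 0.000138889 per hour.
Set 1 − e^(−λt) = 0.75, so t = −ln(0.25)/λ = 1.3863/0.000138889 ≈ 9981.32 hours.

9981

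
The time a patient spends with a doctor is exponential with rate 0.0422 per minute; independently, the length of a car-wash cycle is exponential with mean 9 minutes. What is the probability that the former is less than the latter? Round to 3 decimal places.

λ_1 = 0.0422, λ_2 = 1/9 = 0.111111.
For independent exponentials, P(the former < the latter) = λ_1/(λ_1+λ_2) = 0.0422/0.153311 ≈ 0.275.

0.275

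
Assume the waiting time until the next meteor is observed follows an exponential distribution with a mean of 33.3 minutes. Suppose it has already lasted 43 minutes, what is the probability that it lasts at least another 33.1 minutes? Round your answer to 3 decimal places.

The rate is λ = 1/33.3 = 0.03003 per minute.
P(X > s+t | X > s) = e^(−λ(s+t))/e^(−λs) = e^(−λt), independent of s = 43.
P(X > 33.1) = e^(−0.99399) ≈ 0.370.

0.370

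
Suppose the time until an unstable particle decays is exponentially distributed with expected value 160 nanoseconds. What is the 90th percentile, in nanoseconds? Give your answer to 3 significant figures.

The rate is λ = 1/160 = 0.00625 per nanosecond.
Set 1 − e^(−λt) = 0.9, so t = −ln(0.1)/λ = 2.3026/0.00625 ≈ 368.414 nanoseconds.

368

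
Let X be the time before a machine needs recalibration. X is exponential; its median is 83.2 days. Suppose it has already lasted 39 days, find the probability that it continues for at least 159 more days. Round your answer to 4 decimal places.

For an exponential, median = ln(2)/λ, so λ = ln 2 / 83.2 = 0.0083311 per day.
The exponential is memoryless, so the remaining time is again Exp(λ): the condition X > 39 is irrelevant.
P(X > 159) = e^(−1.3246) ≈ 0.2659.

0.2659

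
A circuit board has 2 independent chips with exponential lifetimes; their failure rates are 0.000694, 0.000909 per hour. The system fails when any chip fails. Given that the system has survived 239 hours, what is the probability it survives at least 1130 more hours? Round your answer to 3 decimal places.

0.163

Time to first failure ~ Exp(Σλ) with Σλ = 0.001603.
By memorylessness, P(T > 239+1130 | T > 239) = P(T > 1130) = e^(−0.001603·1130) ≈ 0.163.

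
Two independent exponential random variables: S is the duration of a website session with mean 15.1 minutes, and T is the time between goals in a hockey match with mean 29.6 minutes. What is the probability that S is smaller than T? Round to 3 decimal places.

0.662

λ_1 = 1/15.1 = 0.0662252, λ_2 = 1/29.6 = 0.0337838.
For independent exponentials, P(S < T) = λ_1/(λ_1+λ_2) = 0.0662252/0.100009 ≈ 0.662.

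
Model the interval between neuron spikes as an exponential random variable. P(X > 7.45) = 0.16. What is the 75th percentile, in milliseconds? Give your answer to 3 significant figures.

e^(−λ·7.45) = 0.16 ⇒ λ = −ln(0.16)/7.45 = 0.245984.
75th percentile: 1 − e^(−λt) = 0.75, t = −ln(0.25)/λ = 5.63571 milliseconds.

5.64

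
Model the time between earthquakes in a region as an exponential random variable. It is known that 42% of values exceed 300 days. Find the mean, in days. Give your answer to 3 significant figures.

346

e^(−λ·300) = 0.42 ⇒ λ = −ln(0.42)/300 = 0.00289167.
Mean = 1/λ = 345.821 days.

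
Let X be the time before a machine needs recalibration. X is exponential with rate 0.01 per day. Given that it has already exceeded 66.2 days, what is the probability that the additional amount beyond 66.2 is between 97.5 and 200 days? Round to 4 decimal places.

Memoryless: the residual past 66.2 is again Exp(λ).
P(97.5 < residual < 200) = e^(−λ·97.5) − e^(−λ·200) = 0.37719 − 0.13534 ≈ 0.2419.

0.2419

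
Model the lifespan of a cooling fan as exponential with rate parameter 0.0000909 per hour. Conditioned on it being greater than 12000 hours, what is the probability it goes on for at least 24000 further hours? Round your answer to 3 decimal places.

0.113

By the memoryless property, P(X > 12000+24000 | X > 12000) = P(X > 24000).
P(X > 24000) = e^(−2.1816) ≈ 0.113.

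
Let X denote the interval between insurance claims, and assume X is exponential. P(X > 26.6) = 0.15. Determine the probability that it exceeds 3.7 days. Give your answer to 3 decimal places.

0.768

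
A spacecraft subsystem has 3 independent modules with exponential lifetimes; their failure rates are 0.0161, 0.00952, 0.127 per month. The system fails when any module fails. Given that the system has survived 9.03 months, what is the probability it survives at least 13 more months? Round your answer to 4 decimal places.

0.1375

Time to first failure ~ Exp(Σλ) with Σλ = 0.15262.
By memorylessness, P(T > 9.03+13 | T > 9.03) = P(T > 13) = e^(−0.15262·13) ≈ 0.1375.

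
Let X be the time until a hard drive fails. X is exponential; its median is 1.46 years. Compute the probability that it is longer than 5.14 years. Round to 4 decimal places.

0.0871

For an exponential, median = ln(2)/λ, so λ = ln 2 / 1.46 = 0.474758 per year.
P(X > 5.14) = e^(−λ·5.14) = e^(−2.4403) ≈ 0.0871.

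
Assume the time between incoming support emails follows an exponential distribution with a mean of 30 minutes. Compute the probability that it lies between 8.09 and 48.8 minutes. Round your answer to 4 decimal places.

The rate is λ = 1/30 = 0.0333333 per minute.
P(8.09 < X < 48.8) = e^(−λ·8.09) − e^(−λ·48.8) = 0.76363 − 0.19658 ≈ 0.5671.

0.5671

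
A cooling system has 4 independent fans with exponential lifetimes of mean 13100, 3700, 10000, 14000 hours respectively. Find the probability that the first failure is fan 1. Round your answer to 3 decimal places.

0.147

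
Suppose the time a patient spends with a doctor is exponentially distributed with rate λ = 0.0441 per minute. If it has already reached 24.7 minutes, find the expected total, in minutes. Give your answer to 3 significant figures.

47.4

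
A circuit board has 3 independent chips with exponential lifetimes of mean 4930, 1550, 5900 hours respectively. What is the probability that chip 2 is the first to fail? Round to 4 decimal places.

Rates: λ_i = 1/mean_i → 0.00020284, 0.000645161, 0.000169492; Σλ = 0.00101749.
P(chip 2 first) = λ_2/Σλ = 0.000645161/0.00101749 ≈ 0.6341.

0.6341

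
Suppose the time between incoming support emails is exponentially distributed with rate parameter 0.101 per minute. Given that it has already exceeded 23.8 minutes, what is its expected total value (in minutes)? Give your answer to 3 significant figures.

33.7

By memorylessness, E[X | X > 23.8] = 23.8 + 1/λ = 23.8 + 9.90099 = 33.701 minutes.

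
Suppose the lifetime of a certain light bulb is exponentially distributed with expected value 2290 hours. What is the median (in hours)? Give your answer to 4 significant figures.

1587

The rate is λ = 1/2290 = 0.000436681 per hour.
Set 1 − e^(−λt) = 0.5, so t = −ln(0.5)/λ = 0.69315/0.000436681 ≈ 1587.31 hours.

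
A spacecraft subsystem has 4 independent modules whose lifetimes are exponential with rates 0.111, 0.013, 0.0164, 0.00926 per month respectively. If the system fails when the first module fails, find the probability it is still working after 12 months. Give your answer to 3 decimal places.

The time to first failure is exponential with rate Σλ = 0.111 + 0.013 + 0.0164 + 0.00926 = 0.14966.
P(min > 12) = e^(−0.14966·12) = e^(−1.7959) ≈ 0.166.

0.166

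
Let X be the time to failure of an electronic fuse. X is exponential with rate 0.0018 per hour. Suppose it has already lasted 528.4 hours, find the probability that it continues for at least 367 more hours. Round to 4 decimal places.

0.5165

P(X > s+t | X > s) = e^(−λ(s+t))/e^(−λs) = e^(−λt), independent of s = 528.4.
P(X > 367) = e^(−0.6606) ≈ 0.5165.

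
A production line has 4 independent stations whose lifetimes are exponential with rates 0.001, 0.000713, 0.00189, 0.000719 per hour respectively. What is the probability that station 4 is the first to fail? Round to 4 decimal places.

0.1664

The time to first failure is exponential with rate Σλ = 0.001 + 0.000713 + 0.00189 + 0.000719 = 0.004322.
P(station 4 first) = λ_4/Σλ = 0.000719/0.004322 ≈ 0.1664.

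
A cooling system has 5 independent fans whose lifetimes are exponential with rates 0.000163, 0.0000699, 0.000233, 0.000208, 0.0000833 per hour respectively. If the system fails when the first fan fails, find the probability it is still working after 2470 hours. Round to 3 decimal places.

The time to first failure is exponential with rate Σλ = 0.000163 + 0.0000699 + 0.000233 + 0.000208 + 0.0000833 = 0.0007572.
P(min > 2470) = e^(−0.0007572·2470) = e^(−1.8703) ≈ 0.154.

0.154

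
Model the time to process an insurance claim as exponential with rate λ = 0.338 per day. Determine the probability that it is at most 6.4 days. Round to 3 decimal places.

0.885

P(X ≤ 6.4) = 1 − e^(−λ·6.4) = 1 − e^(−2.1632) ≈ 0.885.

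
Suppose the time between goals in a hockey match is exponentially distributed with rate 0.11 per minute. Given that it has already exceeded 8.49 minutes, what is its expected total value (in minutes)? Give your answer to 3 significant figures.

17.6

By memorylessness, E[X | X > 8.49] = 8.49 + 1/λ = 8.49 + 9.09091 = 17.5809 minutes.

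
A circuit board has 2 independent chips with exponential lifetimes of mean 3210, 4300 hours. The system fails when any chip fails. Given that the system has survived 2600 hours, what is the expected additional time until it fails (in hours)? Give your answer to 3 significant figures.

First-failure rate Σλ = 1/3210 + 1/4300 = 0.000544085.
By memorylessness the expected residual is 1/Σλ = 1837.95 hours, regardless of the 2600 already elapsed.

1840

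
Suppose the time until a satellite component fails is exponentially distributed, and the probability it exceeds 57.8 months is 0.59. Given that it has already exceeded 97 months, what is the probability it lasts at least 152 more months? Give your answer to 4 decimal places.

0.2497

From e^(−λ·57.8) = 0.59, λ = −ln(0.59)/57.8 = 0.00912859.
Memoryless: P(X > 97+152 | X > 97) = P(X > 152) = e^(−0.00912859·152) ≈ 0.2497.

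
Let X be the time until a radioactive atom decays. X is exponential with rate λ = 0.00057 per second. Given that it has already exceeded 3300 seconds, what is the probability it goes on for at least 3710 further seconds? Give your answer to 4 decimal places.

0.1207

The exponential is memoryless, so the remaining time is again Exp(λ): the condition X > 3300 is irrelevant.
P(X > 3710) = e^(−2.1147) ≈ 0.1207.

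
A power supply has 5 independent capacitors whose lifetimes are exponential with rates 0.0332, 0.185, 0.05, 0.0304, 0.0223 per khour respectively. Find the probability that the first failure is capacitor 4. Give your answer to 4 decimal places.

The time to first failure is exponential with rate Σλ = 0.0332 + 0.185 + 0.05 + 0.0304 + 0.0223 = 0.3209.
P(capacitor 4 first) = λ_4/Σλ = 0.0304/0.3209 ≈ 0.0947.

0.0947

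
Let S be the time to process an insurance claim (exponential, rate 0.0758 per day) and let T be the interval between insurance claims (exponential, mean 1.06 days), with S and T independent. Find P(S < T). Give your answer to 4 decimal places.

0.0744

λ_1 = 0.0758, λ_2 = 1/1.06 = 0.943396.
For independent exponentials, P(S < T) = λ_1/(λ_1+λ_2) = 0.0758/1.0192 ≈ 0.0744.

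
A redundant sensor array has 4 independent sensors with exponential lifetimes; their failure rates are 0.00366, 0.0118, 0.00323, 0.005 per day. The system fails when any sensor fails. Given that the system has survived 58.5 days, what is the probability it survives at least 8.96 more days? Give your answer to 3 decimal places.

0.809

Time to first failure ~ Exp(Σλ) with Σλ = 0.02369.
By memorylessness, P(T > 58.5+8.96 | T > 58.5) = P(T > 8.96) = e^(−0.02369·8.96) ≈ 0.809.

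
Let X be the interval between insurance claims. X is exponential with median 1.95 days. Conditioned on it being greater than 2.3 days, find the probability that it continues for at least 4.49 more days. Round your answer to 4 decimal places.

For an exponential, median = ln(2)/λ, so λ = ln 2 / 1.95 = 0.35546 per day.
By the memoryless property, P(X > 2.3+4.49 | X > 2.3) = P(X > 4.49).
P(X > 4.49) = e^(−1.596) ≈ 0.2027.

0.2027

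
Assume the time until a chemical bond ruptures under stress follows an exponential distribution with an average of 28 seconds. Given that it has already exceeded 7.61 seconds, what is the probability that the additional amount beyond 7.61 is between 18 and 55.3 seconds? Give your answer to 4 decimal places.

0.3870

The rate is λ = 1/28 = 0.0357143 per second.
Memoryless: the residual past 7.61 is again Exp(λ).
P(18 < residual < 55.3) = e^(−λ·18) − e^(−λ·55.3) = 0.52579 − 0.13876 ≈ 0.3870.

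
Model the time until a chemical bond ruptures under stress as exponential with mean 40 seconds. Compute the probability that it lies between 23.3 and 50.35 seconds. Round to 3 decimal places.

0.274

The rate is λ = 1/40 = 0.025 per second.
P(23.3 < X < 50.35) = e^(−λ·23.3) − e^(−λ·50.35) = 0.55850 − 0.28401 ≈ 0.274.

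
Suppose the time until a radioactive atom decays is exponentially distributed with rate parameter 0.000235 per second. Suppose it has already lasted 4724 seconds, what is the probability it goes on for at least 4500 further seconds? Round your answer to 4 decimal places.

0.3473

P(X > s+t | X > s) = e^(−λ(s+t))/e^(−λs) = e^(−λt), independent of s = 4724.
P(X > 4500) = e^(−1.0575) ≈ 0.3473.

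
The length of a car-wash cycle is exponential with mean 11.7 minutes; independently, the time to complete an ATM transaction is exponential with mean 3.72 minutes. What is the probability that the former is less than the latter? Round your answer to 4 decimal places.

0.2412

λ_1 = 1/11.7 = 0.0854701, λ_2 = 1/3.72 = 0.268817.
For independent exponentials, P(the former < the latter) = λ_1/(λ_1+λ_2) = 0.0854701/0.354287 ≈ 0.2412.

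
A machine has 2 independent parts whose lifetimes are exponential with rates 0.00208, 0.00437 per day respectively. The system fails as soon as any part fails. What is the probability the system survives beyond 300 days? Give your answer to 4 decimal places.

The time to first failure is exponential with rate Σλ = 0.00208 + 0.00437 = 0.00645.
P(min > 300) = e^(−0.00645·300) = e^(−1.935) ≈ 0.1444.

0.1444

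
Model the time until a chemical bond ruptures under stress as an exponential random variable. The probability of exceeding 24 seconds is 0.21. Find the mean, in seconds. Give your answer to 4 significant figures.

e^(−λ·24) = 0.21 ⇒ λ = −ln(0.21)/24 = 0.065027.
Mean = 1/λ = 15.3782 seconds.

15.38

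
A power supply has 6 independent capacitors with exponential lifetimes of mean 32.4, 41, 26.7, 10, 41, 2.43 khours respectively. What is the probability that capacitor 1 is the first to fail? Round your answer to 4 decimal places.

Rates: λ_i = 1/mean_i → 0.0308642, 0.0243902, 0.0374532, 0.1, 0.0243902, 0.411523; Σλ = 0.628621.
P(capacitor 1 first) = λ_1/Σλ = 0.0308642/0.628621 ≈ 0.0491.

0.0491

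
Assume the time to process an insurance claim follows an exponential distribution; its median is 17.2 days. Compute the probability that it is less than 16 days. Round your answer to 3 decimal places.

0.475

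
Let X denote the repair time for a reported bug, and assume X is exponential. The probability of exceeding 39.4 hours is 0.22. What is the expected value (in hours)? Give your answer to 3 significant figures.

26.0

e^(−λ·39.4) = 0.22 ⇒ λ = −ln(0.22)/39.4 = 0.0384296.
Mean = 1/λ = 26.0216 hours.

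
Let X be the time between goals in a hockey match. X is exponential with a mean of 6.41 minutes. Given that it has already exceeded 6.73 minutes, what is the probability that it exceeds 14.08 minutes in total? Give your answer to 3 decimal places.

0.318

The rate is λ = 1/6.41 = 0.156006 per minute.
The exponential is memoryless, so the remaining time is again Exp(λ): the condition X > 6.73 is irrelevant.
P(X > 7.35) = e^(−1.1466) ≈ 0.318.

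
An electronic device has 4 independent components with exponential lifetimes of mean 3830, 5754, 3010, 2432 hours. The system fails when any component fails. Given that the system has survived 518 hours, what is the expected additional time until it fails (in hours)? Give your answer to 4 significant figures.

First-failure rate Σλ = 1/3830 + 1/5754 + 1/3010 + 1/2432 = 0.0011783.
By memorylessness the expected residual is 1/Σλ = 848.681 hours, regardless of the 518 already elapsed.

848.7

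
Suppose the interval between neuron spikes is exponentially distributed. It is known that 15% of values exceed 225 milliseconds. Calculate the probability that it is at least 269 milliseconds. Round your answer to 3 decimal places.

0.104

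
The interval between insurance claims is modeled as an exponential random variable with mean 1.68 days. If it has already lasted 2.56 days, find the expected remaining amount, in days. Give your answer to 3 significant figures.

1.68

The rate is λ = 1/1.68 = 0.595238 per day.
By memorylessness, the remaining amount past any threshold is again Exp(λ) with mean 1/λ = 1.68 days.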